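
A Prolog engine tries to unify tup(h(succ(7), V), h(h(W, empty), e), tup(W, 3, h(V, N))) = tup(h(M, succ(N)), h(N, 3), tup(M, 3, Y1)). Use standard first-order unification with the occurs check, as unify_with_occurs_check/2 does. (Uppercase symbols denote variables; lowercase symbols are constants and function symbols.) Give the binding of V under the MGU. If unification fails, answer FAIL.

Decompose tup/3: h(succ(7), V) = h(M, succ(N)),  h(h(W, empty), e) = h(N, 3),  tup(W, 3, h(V, N)) = tup(M, 3, Y1).
Decompose h/2: succ(7) = M,  V = succ(N).
Bind M := succ(7); substituting into the one remaining equation that mentions M gives: tup(W, 3, h(V, N)) = tup(succ(7), 3, Y1).
Bind V := succ(N); substituting into the one remaining equation that mentions V gives: tup(W, 3, h(succ(N), N)) = tup(succ(7), 3, Y1).
Decompose h/2: h(W, empty) = N,  e = 3.
Bind N := h(W, empty); substituting into the one remaining equation that mentions N gives: tup(W, 3, h(succ(h(W, empty)), h(W, empty))) = tup(succ(7), 3, Y1). Substituting into the earlier binding gives V := succ(h(W, empty)).
Clash: constants e and 3 differ; no unifier exists.

FAIL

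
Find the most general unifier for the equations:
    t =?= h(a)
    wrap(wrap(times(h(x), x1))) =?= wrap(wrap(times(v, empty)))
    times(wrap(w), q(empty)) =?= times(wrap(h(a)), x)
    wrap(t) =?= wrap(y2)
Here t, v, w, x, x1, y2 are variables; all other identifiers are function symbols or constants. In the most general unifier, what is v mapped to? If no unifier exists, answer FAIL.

Bind t := h(a); substituting into the one remaining equation that mentions t gives: wrap(h(a)) =?= wrap(y2).
Decompose wrap/1: wrap(times(h(x), x1)) =?= wrap(times(v, empty)).
Decompose wrap/1: times(h(x), x1) =?= times(v, empty).
Decompose times/2: h(x) =?= v,  x1 =?= empty.
Bind v := h(x); no other remaining equation mentions v.
Bind x1 := empty; no other remaining equation mentions x1.
Decompose times/2: wrap(w) =?= wrap(h(a)),  q(empty) =?= x.
Decompose wrap/1: w =?= h(a).
Bind w := h(a); no other remaining equation mentions w.
Bind x := q(empty); no other remaining equation mentions x. Substituting into the earlier binding gives v := h(q(empty)).
Decompose wrap/1: h(a) =?= y2.
Bind y2 := h(a).
MGU = { t := h(a), v := h(q(empty)), x1 := empty, w := h(a), x := q(empty), y2 := h(a) }, so v := h(q(empty)).

h(q(empty))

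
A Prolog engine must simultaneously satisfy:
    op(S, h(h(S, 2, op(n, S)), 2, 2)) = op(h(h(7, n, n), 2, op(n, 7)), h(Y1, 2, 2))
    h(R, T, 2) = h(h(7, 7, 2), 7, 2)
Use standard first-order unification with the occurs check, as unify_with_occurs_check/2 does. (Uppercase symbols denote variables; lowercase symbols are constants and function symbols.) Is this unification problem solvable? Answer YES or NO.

Decompose op/2: S = h(h(7, n, n), 2, op(n, 7)),  h(h(S, 2, op(n, S)), 2, 2) = h(Y1, 2, 2).
Bind S := h(h(7, n, n), 2, op(n, 7)); substituting into the one remaining equation that mentions S gives: h(h(h(h(7, n, n), 2, op(n, 7)), 2, op(n, h(h(7, n, n), 2, op(n, 7)))), 2, 2) = h(Y1, 2, 2).
Decompose h/3: h(h(h(7, n, n), 2, op(n, 7)), 2, op(n, h(h(7, n, n), 2, op(n, 7)))) = Y1,  2 = 2,  2 = 2.
Bind Y1 := h(h(h(7, n, n), 2, op(n, 7)), 2, op(n, h(h(7, n, n), 2, op(n, 7)))); no other remaining equation mentions Y1.
Delete trivial equation 2 = 2.
Delete trivial equation 2 = 2.
Decompose h/3: R = h(7, 7, 2),  T = 7,  2 = 2.
Bind R := h(7, 7, 2); no other remaining equation mentions R.
Bind T := 7; no other remaining equation mentions T.
Delete trivial equation 2 = 2.
No equations remain and no clash or occurs-check failure arose, so a unifier exists.

YES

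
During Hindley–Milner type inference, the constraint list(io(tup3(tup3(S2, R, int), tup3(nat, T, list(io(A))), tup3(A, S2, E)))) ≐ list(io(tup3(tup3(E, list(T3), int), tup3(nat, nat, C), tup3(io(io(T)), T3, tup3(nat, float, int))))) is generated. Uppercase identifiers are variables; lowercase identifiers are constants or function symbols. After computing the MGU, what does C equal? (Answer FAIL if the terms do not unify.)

list(io(io(io(nat))))

Decompose list/1: io(tup3(tup3(S2, R, int), tup3(nat, T, list(io(A))), tup3(A, S2, E))) ≐ io(tup3(tup3(E, list(T3), int), tup3(nat, nat, C), tup3(io(io(T)), T3, tup3(nat, float, int)))).
Decompose io/1: tup3(tup3(S2, R, int), tup3(nat, T, list(io(A))), tup3(A, S2, E)) ≐ tup3(tup3(E, list(T3), int), tup3(nat, nat, C), tup3(io(io(T)), T3, tup3(nat, float, int))).
Decompose tup3/3: tup3(S2, R, int) ≐ tup3(E, list(T3), int),  tup3(nat, T, list(io(A))) ≐ tup3(nat, nat, C),  tup3(A, S2, E) ≐ tup3(io(io(T)), T3, tup3(nat, float, int)).
Decompose tup3/3: S2 ≐ E,  R ≐ list(T3),  int ≐ int.
Bind S2 := E; substituting into the one remaining equation that mentions S2 gives: tup3(A, E, E) ≐ tup3(io(io(T)), T3, tup3(nat, float, int)).
Bind R := list(T3); no other remaining equation mentions R.
Delete trivial equation int ≐ int.
Decompose tup3/3: nat ≐ nat,  T ≐ nat,  list(io(A)) ≐ C.
Delete trivial equation nat ≐ nat.
Bind T := nat; substituting into the one remaining equation that mentions T gives: tup3(A, E, E) ≐ tup3(io(io(nat)), T3, tup3(nat, float, int)).
Bind C := list(io(A)); no other remaining equation mentions C.
Decompose tup3/3: A ≐ io(io(nat)),  E ≐ T3,  E ≐ tup3(nat, float, int).
Bind A := io(io(nat)); no other remaining equation mentions A. Substituting into the earlier binding gives C := list(io(io(io(nat)))).
Bind E := T3; substituting into the remaining equation gives: T3 ≐ tup3(nat, float, int). Substituting into the earlier binding gives S2 := T3.
Bind T3 := tup3(nat, float, int). Substituting into the earlier bindings gives S2 := tup3(nat, float, int), R := list(tup3(nat, float, int)), E := tup3(nat, float, int).
MGU = { S2 ↦ tup3(nat, float, int), R ↦ list(tup3(nat, float, int)), T ↦ nat, C ↦ list(io(io(io(nat)))), A ↦ io(io(nat)), E ↦ tup3(nat, float, int), T3 ↦ tup3(nat, float, int) }, so C ↦ list(io(io(io(nat)))).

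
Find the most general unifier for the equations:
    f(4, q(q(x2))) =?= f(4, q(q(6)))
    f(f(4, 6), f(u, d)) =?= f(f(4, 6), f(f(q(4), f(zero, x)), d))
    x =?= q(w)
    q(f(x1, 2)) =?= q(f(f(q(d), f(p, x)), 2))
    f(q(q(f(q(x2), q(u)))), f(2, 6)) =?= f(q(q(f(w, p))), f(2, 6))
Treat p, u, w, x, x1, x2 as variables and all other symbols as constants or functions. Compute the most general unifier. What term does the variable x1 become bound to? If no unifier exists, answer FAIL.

Decompose f/2: 4 =?= 4,  q(q(x2)) =?= q(q(6)).
Delete trivial equation 4 =?= 4.
Decompose q/1: q(x2) =?= q(6).
Decompose q/1: x2 =?= 6.
Bind x2 := 6; substituting into the one remaining equation that mentions x2 gives: f(q(q(f(q(6), q(u)))), f(2, 6)) =?= f(q(q(f(w, p))), f(2, 6)).
Decompose f/2: f(4, 6) =?= f(4, 6),  f(u, d) =?= f(f(q(4), f(zero, x)), d).
Delete trivial equation f(4, 6) =?= f(4, 6).
Decompose f/2: u =?= f(q(4), f(zero, x)),  d =?= d.
Bind u := f(q(4), f(zero, x)); substituting into the one remaining equation that mentions u gives: f(q(q(f(q(6), q(f(q(4), f(zero, x)))))), f(2, 6)) =?= f(q(q(f(w, p))), f(2, 6)).
Delete trivial equation d =?= d.
Bind x := q(w); substituting into the remaining equations gives: q(f(x1, 2)) =?= q(f(f(q(d), f(p, q(w))), 2)),  f(q(q(f(q(6), q(f(q(4), f(zero, q(w))))))), f(2, 6)) =?= f(q(q(f(w, p))), f(2, 6)). Substituting into the earlier binding gives u := f(q(4), f(zero, q(w))).
Decompose q/1: f(x1, 2) =?= f(f(q(d), f(p, q(w))), 2).
Decompose f/2: x1 =?= f(q(d), f(p, q(w))),  2 =?= 2.
Bind x1 := f(q(d), f(p, q(w))); no other remaining equation mentions x1.
Delete trivial equation 2 =?= 2.
Decompose f/2: q(q(f(q(6), q(f(q(4), f(zero, q(w))))))) =?= q(q(f(w, p))),  f(2, 6) =?= f(2, 6).
Decompose q/1: q(f(q(6), q(f(q(4), f(zero, q(w)))))) =?= q(f(w, p)).
Decompose q/1: f(q(6), q(f(q(4), f(zero, q(w))))) =?= f(w, p).
Decompose f/2: q(6) =?= w,  q(f(q(4), f(zero, q(w)))) =?= p.
Bind w := q(6); substituting into the one remaining equation that mentions w gives: q(f(q(4), f(zero, q(q(6))))) =?= p. Substituting into the earlier bindings gives u := f(q(4), f(zero, q(q(6)))), x := q(q(6)), x1 := f(q(d), f(p, q(q(6)))).
Bind p := q(f(q(4), f(zero, q(q(6))))); no other remaining equation mentions p. Substituting into the earlier binding gives x1 := f(q(d), f(q(f(q(4), f(zero, q(q(6))))), q(q(6)))).
Delete trivial equation f(2, 6) =?= f(2, 6).
MGU = { x2 -> 6, u -> f(q(4), f(zero, q(q(6)))), x -> q(q(6)), x1 -> f(q(d), f(q(f(q(4), f(zero, q(q(6))))), q(q(6)))), w -> q(6), p -> q(f(q(4), f(zero, q(q(6))))) }, so x1 -> f(q(d), f(q(f(q(4), f(zero, q(q(6))))), q(q(6)))).

f(q(d), f(q(f(q(4), f(zero, q(q(6))))), q(q(6))))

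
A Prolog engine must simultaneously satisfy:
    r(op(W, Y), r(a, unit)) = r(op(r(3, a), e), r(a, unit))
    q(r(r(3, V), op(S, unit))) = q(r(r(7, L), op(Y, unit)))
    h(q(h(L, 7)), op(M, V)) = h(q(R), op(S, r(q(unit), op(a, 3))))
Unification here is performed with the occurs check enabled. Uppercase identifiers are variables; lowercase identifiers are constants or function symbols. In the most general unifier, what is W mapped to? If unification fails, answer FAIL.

Decompose r/2: op(W, Y) = op(r(3, a), e),  r(a, unit) = r(a, unit).
Decompose op/2: W = r(3, a),  Y = e.
Bind W := r(3, a); no other remaining equation mentions W.
Bind Y := e; substituting into the one remaining equation that mentions Y gives: q(r(r(3, V), op(S, unit))) = q(r(r(7, L), op(e, unit))).
Delete trivial equation r(a, unit) = r(a, unit).
Decompose q/1: r(r(3, V), op(S, unit)) = r(r(7, L), op(e, unit)).
Decompose r/2: r(3, V) = r(7, L),  op(S, unit) = op(e, unit).
Decompose r/2: 3 = 7,  V = L.
Clash: constants 3 and 7 differ; no unifier exists.

FAIL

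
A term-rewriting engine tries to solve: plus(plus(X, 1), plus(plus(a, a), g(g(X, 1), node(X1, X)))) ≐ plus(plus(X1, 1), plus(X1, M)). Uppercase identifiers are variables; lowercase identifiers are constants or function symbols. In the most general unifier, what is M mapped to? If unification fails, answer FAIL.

g(g(plus(a, a), 1), node(plus(a, a), plus(a, a)))

Decompose plus/2: plus(X, 1) ≐ plus(X1, 1),  plus(plus(a, a), g(g(X, 1), node(X1, X))) ≐ plus(X1, M).
Decompose plus/2: X ≐ X1,  1 ≐ 1.
Bind X := X1; substituting into the one remaining equation that mentions X gives: plus(plus(a, a), g(g(X1, 1), node(X1, X1))) ≐ plus(X1, M).
Delete trivial equation 1 ≐ 1.
Decompose plus/2: plus(a, a) ≐ X1,  g(g(X1, 1), node(X1, X1)) ≐ M.
Bind X1 := plus(a, a); substituting into the remaining equation gives: g(g(plus(a, a), 1), node(plus(a, a), plus(a, a))) ≐ M. Substituting into the earlier binding gives X := plus(a, a).
Bind M := g(g(plus(a, a), 1), node(plus(a, a), plus(a, a))).
MGU = { X ↦ plus(a, a), X1 ↦ plus(a, a), M ↦ g(g(plus(a, a), 1), node(plus(a, a), plus(a, a))) }, so M ↦ g(g(plus(a, a), 1), node(plus(a, a), plus(a, a))).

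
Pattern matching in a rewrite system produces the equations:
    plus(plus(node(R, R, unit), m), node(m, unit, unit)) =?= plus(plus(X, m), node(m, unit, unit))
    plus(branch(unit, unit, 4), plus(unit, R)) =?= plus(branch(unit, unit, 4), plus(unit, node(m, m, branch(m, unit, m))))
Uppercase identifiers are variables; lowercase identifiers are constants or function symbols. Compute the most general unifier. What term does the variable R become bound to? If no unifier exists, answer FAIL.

node(m, m, branch(m, unit, m))

Decompose plus/2: plus(node(R, R, unit), m) =?= plus(X, m),  node(m, unit, unit) =?= node(m, unit, unit).
Decompose plus/2: node(R, R, unit) =?= X,  m =?= m.
Bind X := node(R, R, unit); no other remaining equation mentions X.
Delete trivial equation m =?= m.
Delete trivial equation node(m, unit, unit) =?= node(m, unit, unit).
Decompose plus/2: branch(unit, unit, 4) =?= branch(unit, unit, 4),  plus(unit, R) =?= plus(unit, node(m, m, branch(m, unit, m))).
Delete trivial equation branch(unit, unit, 4) =?= branch(unit, unit, 4).
Decompose plus/2: unit =?= unit,  R =?= node(m, m, branch(m, unit, m)).
Delete trivial equation unit =?= unit.
Bind R := node(m, m, branch(m, unit, m)). Substituting into the earlier binding gives X := node(node(m, m, branch(m, unit, m)), node(m, m, branch(m, unit, m)), unit).
MGU = { X -> node(node(m, m, branch(m, unit, m)), node(m, m, branch(m, unit, m)), unit), R -> node(m, m, branch(m, unit, m)) }, so R -> node(m, m, branch(m, unit, m)).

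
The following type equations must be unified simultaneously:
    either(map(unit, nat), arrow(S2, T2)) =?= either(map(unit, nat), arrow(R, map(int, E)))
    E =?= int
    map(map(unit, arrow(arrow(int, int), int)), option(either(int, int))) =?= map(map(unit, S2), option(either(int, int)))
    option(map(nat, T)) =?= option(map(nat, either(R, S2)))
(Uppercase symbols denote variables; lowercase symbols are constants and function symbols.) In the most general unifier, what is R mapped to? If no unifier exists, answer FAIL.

arrow(arrow(int, int), int)

Decompose either/2: map(unit, nat) =?= map(unit, nat),  arrow(S2, T2) =?= arrow(R, map(int, E)).
Delete trivial equation map(unit, nat) =?= map(unit, nat).
Decompose arrow/2: S2 =?= R,  T2 =?= map(int, E).
Bind S2 := R; substituting into the 2 remaining equations that mention S2 gives: map(map(unit, arrow(arrow(int, int), int)), option(either(int, int))) =?= map(map(unit, R), option(either(int, int))),  option(map(nat, T)) =?= option(map(nat, either(R, R))).
Bind T2 := map(int, E); no other remaining equation mentions T2.
Bind E := int; no other remaining equation mentions E. Substituting into the earlier binding gives T2 := map(int, int).
Decompose map/2: map(unit, arrow(arrow(int, int), int)) =?= map(unit, R),  option(either(int, int)) =?= option(either(int, int)).
Decompose map/2: unit =?= unit,  arrow(arrow(int, int), int) =?= R.
Delete trivial equation unit =?= unit.
Bind R := arrow(arrow(int, int), int); substituting into the one remaining equation that mentions R gives: option(map(nat, T)) =?= option(map(nat, either(arrow(arrow(int, int), int), arrow(arrow(int, int), int)))). Substituting into the earlier binding gives S2 := arrow(arrow(int, int), int).
Delete trivial equation option(either(int, int)) =?= option(either(int, int)).
Decompose option/1: map(nat, T) =?= map(nat, either(arrow(arrow(int, int), int), arrow(arrow(int, int), int))).
Decompose map/2: nat =?= nat,  T =?= either(arrow(arrow(int, int), int), arrow(arrow(int, int), int)).
Delete trivial equation nat =?= nat.
Bind T := either(arrow(arrow(int, int), int), arrow(arrow(int, int), int)).
MGU = { S2 ↦ arrow(arrow(int, int), int), T2 ↦ map(int, int), E ↦ int, R ↦ arrow(arrow(int, int), int), T ↦ either(arrow(arrow(int, int), int), arrow(arrow(int, int), int)) }, so R ↦ arrow(arrow(int, int), int).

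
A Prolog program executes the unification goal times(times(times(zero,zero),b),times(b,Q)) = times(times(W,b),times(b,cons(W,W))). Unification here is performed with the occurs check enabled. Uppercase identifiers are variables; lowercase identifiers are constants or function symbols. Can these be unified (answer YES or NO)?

Decompose times/2: times(times(zero,zero),b) = times(W,b),  times(b,Q) = times(b,cons(W,W)).
Decompose times/2: times(zero,zero) = W,  b = b.
Bind W := times(zero,zero); substituting into the one remaining equation that mentions W gives: times(b,Q) = times(b,cons(times(zero,zero),times(zero,zero))).
Delete trivial equation b = b.
Decompose times/2: b = b,  Q = cons(times(zero,zero),times(zero,zero)).
Delete trivial equation b = b.
Bind Q := cons(times(zero,zero),times(zero,zero)).
No equations remain and no clash or occurs-check failure arose, so a unifier exists.

YES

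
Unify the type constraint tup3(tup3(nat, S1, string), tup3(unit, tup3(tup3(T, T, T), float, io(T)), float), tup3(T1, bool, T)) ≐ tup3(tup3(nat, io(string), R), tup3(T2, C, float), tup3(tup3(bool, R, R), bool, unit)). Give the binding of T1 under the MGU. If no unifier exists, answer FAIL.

Decompose tup3/3: tup3(nat, S1, string) ≐ tup3(nat, io(string), R),  tup3(unit, tup3(tup3(T, T, T), float, io(T)), float) ≐ tup3(T2, C, float),  tup3(T1, bool, T) ≐ tup3(tup3(bool, R, R), bool, unit).
Decompose tup3/3: nat ≐ nat,  S1 ≐ io(string),  string ≐ R.
Delete trivial equation nat ≐ nat.
Bind S1 := io(string); no other remaining equation mentions S1.
Bind R := string; substituting into the one remaining equation that mentions R gives: tup3(T1, bool, T) ≐ tup3(tup3(bool, string, string), bool, unit).
Decompose tup3/3: unit ≐ T2,  tup3(tup3(T, T, T), float, io(T)) ≐ C,  float ≐ float.
Bind T2 := unit; no other remaining equation mentions T2.
Bind C := tup3(tup3(T, T, T), float, io(T)); no other remaining equation mentions C.
Delete trivial equation float ≐ float.
Decompose tup3/3: T1 ≐ tup3(bool, string, string),  bool ≐ bool,  T ≐ unit.
Bind T1 := tup3(bool, string, string); no other remaining equation mentions T1.
Delete trivial equation bool ≐ bool.
Bind T := unit. Substituting into the earlier binding gives C := tup3(tup3(unit, unit, unit), float, io(unit)).
MGU = { S1 := io(string), R := string, T2 := unit, C := tup3(tup3(unit, unit, unit), float, io(unit)), T1 := tup3(bool, string, string), T := unit }, so T1 := tup3(bool, string, string).

tup3(bool, string, string)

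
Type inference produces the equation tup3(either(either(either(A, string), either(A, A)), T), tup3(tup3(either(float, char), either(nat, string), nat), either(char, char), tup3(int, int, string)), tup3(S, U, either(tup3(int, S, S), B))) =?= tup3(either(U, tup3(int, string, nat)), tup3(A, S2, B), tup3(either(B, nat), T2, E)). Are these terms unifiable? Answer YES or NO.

YES

Decompose tup3/3: either(either(either(A, string), either(A, A)), T) =?= either(U, tup3(int, string, nat)),  tup3(tup3(either(float, char), either(nat, string), nat), either(char, char), tup3(int, int, string)) =?= tup3(A, S2, B),  tup3(S, U, either(tup3(int, S, S), B)) =?= tup3(either(B, nat), T2, E).
Decompose either/2: either(either(A, string), either(A, A)) =?= U,  T =?= tup3(int, string, nat).
Bind U := either(either(A, string), either(A, A)); substituting into the one remaining equation that mentions U gives: tup3(S, either(either(A, string), either(A, A)), either(tup3(int, S, S), B)) =?= tup3(either(B, nat), T2, E).
Bind T := tup3(int, string, nat); no other remaining equation mentions T.
Decompose tup3/3: tup3(either(float, char), either(nat, string), nat) =?= A,  either(char, char) =?= S2,  tup3(int, int, string) =?= B.
Bind A := tup3(either(float, char), either(nat, string), nat); substituting into the one remaining equation that mentions A gives: tup3(S, either(either(tup3(either(float, char), either(nat, string), nat), string), either(tup3(either(float, char), either(nat, string), nat), tup3(either(float, char), either(nat, string), nat))), either(tup3(int, S, S), B)) =?= tup3(either(B, nat), T2, E). Substituting into the earlier binding gives U := either(either(tup3(either(float, char), either(nat, string), nat), string), either(tup3(either(float, char), either(nat, string), nat), tup3(either(float, char), either(nat, string), nat))).
Bind S2 := either(char, char); no other remaining equation mentions S2.
Bind B := tup3(int, int, string); substituting into the remaining equation gives: tup3(S, either(either(tup3(either(float, char), either(nat, string), nat), string), either(tup3(either(float, char), either(nat, string), nat), tup3(either(float, char), either(nat, string), nat))), either(tup3(int, S, S), tup3(int, int, string))) =?= tup3(either(tup3(int, int, string), nat), T2, E).
Decompose tup3/3: S =?= either(tup3(int, int, string), nat),  either(either(tup3(either(float, char), either(nat, string), nat), string), either(tup3(either(float, char), either(nat, string), nat), tup3(either(float, char), either(nat, string), nat))) =?= T2,  either(tup3(int, S, S), tup3(int, int, string)) =?= E.
Bind S := either(tup3(int, int, string), nat); substituting into the one remaining equation that mentions S gives: either(tup3(int, either(tup3(int, int, string), nat), either(tup3(int, int, string), nat)), tup3(int, int, string)) =?= E.
Bind T2 := either(either(tup3(either(float, char), either(nat, string), nat), string), either(tup3(either(float, char), either(nat, string), nat), tup3(either(float, char), either(nat, string), nat))); no other remaining equation mentions T2.
Bind E := either(tup3(int, either(tup3(int, int, string), nat), either(tup3(int, int, string), nat)), tup3(int, int, string)).
No equations remain and no clash or occurs-check failure arose, so a unifier exists.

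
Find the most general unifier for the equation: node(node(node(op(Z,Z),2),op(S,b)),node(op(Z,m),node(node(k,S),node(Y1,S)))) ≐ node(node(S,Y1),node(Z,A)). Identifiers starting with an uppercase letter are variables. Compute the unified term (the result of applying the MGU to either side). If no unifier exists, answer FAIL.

Decompose node/2: node(node(op(Z,Z),2),op(S,b)) ≐ node(S,Y1),  node(op(Z,m),node(node(k,S),node(Y1,S))) ≐ node(Z,A).
Decompose node/2: node(op(Z,Z),2) ≐ S,  op(S,b) ≐ Y1.
Bind S := node(op(Z,Z),2); substituting into the remaining equations gives: op(node(op(Z,Z),2),b) ≐ Y1,  node(op(Z,m),node(node(k,node(op(Z,Z),2)),node(Y1,node(op(Z,Z),2)))) ≐ node(Z,A).
Bind Y1 := op(node(op(Z,Z),2),b); substituting into the remaining equation gives: node(op(Z,m),node(node(k,node(op(Z,Z),2)),node(op(node(op(Z,Z),2),b),node(op(Z,Z),2)))) ≐ node(Z,A).
Decompose node/2: op(Z,m) ≐ Z,  node(node(k,node(op(Z,Z),2)),node(op(node(op(Z,Z),2),b),node(op(Z,Z),2))) ≐ A.
Occurs check fails: Z occurs in op(Z,m); the equation Z ≐ op(Z,m) has no finite solution.

FAIL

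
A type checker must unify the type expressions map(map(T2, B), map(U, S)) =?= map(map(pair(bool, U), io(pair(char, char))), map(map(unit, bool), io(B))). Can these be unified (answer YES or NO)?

YES

Decompose map/2: map(T2, B) =?= map(pair(bool, U), io(pair(char, char))),  map(U, S) =?= map(map(unit, bool), io(B)).
Decompose map/2: T2 =?= pair(bool, U),  B =?= io(pair(char, char)).
Bind T2 := pair(bool, U); no other remaining equation mentions T2.
Bind B := io(pair(char, char)); substituting into the remaining equation gives: map(U, S) =?= map(map(unit, bool), io(io(pair(char, char)))).
Decompose map/2: U =?= map(unit, bool),  S =?= io(io(pair(char, char))).
Bind U := map(unit, bool); no other remaining equation mentions U. Substituting into the earlier binding gives T2 := pair(bool, map(unit, bool)).
Bind S := io(io(pair(char, char))).
No equations remain and no clash or occurs-check failure arose, so a unifier exists.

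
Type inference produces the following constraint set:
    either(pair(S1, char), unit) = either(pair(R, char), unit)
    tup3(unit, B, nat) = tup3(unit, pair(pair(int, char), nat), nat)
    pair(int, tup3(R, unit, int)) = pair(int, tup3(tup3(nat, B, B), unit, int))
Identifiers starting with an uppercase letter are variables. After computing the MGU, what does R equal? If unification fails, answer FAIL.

tup3(nat, pair(pair(int, char), nat), pair(pair(int, char), nat))

Decompose either/2: pair(S1, char) = pair(R, char),  unit = unit.
Decompose pair/2: S1 = R,  char = char.
Bind S1 := R; no other remaining equation mentions S1.
Delete trivial equation char = char.
Delete trivial equation unit = unit.
Decompose tup3/3: unit = unit,  B = pair(pair(int, char), nat),  nat = nat.
Delete trivial equation unit = unit.
Bind B := pair(pair(int, char), nat); substituting into the one remaining equation that mentions B gives: pair(int, tup3(R, unit, int)) = pair(int, tup3(tup3(nat, pair(pair(int, char), nat), pair(pair(int, char), nat)), unit, int)).
Delete trivial equation nat = nat.
Decompose pair/2: int = int,  tup3(R, unit, int) = tup3(tup3(nat, pair(pair(int, char), nat), pair(pair(int, char), nat)), unit, int).
Delete trivial equation int = int.
Decompose tup3/3: R = tup3(nat, pair(pair(int, char), nat), pair(pair(int, char), nat)),  unit = unit,  int = int.
Bind R := tup3(nat, pair(pair(int, char), nat), pair(pair(int, char), nat)); no other remaining equation mentions R. Substituting into the earlier binding gives S1 := tup3(nat, pair(pair(int, char), nat), pair(pair(int, char), nat)).
Delete trivial equation unit = unit.
Delete trivial equation int = int.
MGU = { S1 := tup3(nat, pair(pair(int, char), nat), pair(pair(int, char), nat)), B := pair(pair(int, char), nat), R := tup3(nat, pair(pair(int, char), nat), pair(pair(int, char), nat)) }, so R := tup3(nat, pair(pair(int, char), nat), pair(pair(int, char), nat)).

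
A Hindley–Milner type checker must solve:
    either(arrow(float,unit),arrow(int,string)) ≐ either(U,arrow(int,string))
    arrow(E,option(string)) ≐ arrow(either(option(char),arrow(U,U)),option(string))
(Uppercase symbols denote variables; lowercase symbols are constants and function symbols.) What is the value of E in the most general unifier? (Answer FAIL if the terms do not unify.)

Decompose either/2: arrow(float,unit) ≐ U,  arrow(int,string) ≐ arrow(int,string).
Bind U := arrow(float,unit); substituting into the one remaining equation that mentions U gives: arrow(E,option(string)) ≐ arrow(either(option(char),arrow(arrow(float,unit),arrow(float,unit))),option(string)).
Delete trivial equation arrow(int,string) ≐ arrow(int,string).
Decompose arrow/2: E ≐ either(option(char),arrow(arrow(float,unit),arrow(float,unit))),  option(string) ≐ option(string).
Bind E := either(option(char),arrow(arrow(float,unit),arrow(float,unit))); no other remaining equation mentions E.
Delete trivial equation option(string) ≐ option(string).
MGU = { U -> arrow(float,unit), E -> either(option(char),arrow(arrow(float,unit),arrow(float,unit))) }, so E -> either(option(char),arrow(arrow(float,unit),arrow(float,unit))).

either(option(char),arrow(arrow(float,unit),arrow(float,unit)))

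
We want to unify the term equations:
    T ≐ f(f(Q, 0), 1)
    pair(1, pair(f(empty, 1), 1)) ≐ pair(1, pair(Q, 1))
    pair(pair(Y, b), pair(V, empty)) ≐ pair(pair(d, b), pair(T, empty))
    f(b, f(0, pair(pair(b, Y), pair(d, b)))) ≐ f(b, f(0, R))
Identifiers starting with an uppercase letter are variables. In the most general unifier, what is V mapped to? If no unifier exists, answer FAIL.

Bind T := f(f(Q, 0), 1); substituting into the one remaining equation that mentions T gives: pair(pair(Y, b), pair(V, empty)) ≐ pair(pair(d, b), pair(f(f(Q, 0), 1), empty)).
Decompose pair/2: 1 ≐ 1,  pair(f(empty, 1), 1) ≐ pair(Q, 1).
Delete trivial equation 1 ≐ 1.
Decompose pair/2: f(empty, 1) ≐ Q,  1 ≐ 1.
Bind Q := f(empty, 1); substituting into the one remaining equation that mentions Q gives: pair(pair(Y, b), pair(V, empty)) ≐ pair(pair(d, b), pair(f(f(f(empty, 1), 0), 1), empty)). Substituting into the earlier binding gives T := f(f(f(empty, 1), 0), 1).
Delete trivial equation 1 ≐ 1.
Decompose pair/2: pair(Y, b) ≐ pair(d, b),  pair(V, empty) ≐ pair(f(f(f(empty, 1), 0), 1), empty).
Decompose pair/2: Y ≐ d,  b ≐ b.
Bind Y := d; substituting into the one remaining equation that mentions Y gives: f(b, f(0, pair(pair(b, d), pair(d, b)))) ≐ f(b, f(0, R)).
Delete trivial equation b ≐ b.
Decompose pair/2: V ≐ f(f(f(empty, 1), 0), 1),  empty ≐ empty.
Bind V := f(f(f(empty, 1), 0), 1); no other remaining equation mentions V.
Delete trivial equation empty ≐ empty.
Decompose f/2: b ≐ b,  f(0, pair(pair(b, d), pair(d, b))) ≐ f(0, R).
Delete trivial equation b ≐ b.
Decompose f/2: 0 ≐ 0,  pair(pair(b, d), pair(d, b)) ≐ R.
Delete trivial equation 0 ≐ 0.
Bind R := pair(pair(b, d), pair(d, b)).
MGU = { T := f(f(f(empty, 1), 0), 1), Q := f(empty, 1), Y := d, V := f(f(f(empty, 1), 0), 1), R := pair(pair(b, d), pair(d, b)) }, so V := f(f(f(empty, 1), 0), 1).

f(f(f(empty, 1), 0), 1)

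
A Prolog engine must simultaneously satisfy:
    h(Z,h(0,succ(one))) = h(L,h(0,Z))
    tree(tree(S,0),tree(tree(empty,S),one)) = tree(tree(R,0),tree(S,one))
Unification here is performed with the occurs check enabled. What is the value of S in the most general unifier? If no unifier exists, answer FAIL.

FAIL

Decompose h/2: Z = L,  h(0,succ(one)) = h(0,Z).
Bind Z := L; substituting into the one remaining equation that mentions Z gives: h(0,succ(one)) = h(0,L).
Decompose h/2: 0 = 0,  succ(one) = L.
Delete trivial equation 0 = 0.
Bind L := succ(one); no other remaining equation mentions L. Substituting into the earlier binding gives Z := succ(one).
Decompose tree/2: tree(S,0) = tree(R,0),  tree(tree(empty,S),one) = tree(S,one).
Decompose tree/2: S = R,  0 = 0.
Bind S := R; substituting into the one remaining equation that mentions S gives: tree(tree(empty,R),one) = tree(R,one).
Delete trivial equation 0 = 0.
Decompose tree/2: tree(empty,R) = R,  one = one.
Occurs check fails: R occurs in tree(empty,R); the equation R = tree(empty,R) has no finite solution.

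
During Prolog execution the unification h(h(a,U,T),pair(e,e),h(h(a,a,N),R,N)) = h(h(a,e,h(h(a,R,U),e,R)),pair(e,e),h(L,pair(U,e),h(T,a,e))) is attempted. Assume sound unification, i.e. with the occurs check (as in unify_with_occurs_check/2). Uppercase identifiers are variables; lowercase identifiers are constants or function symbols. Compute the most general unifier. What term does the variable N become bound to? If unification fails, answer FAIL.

h(h(h(a,pair(e,e),e),e,pair(e,e)),a,e)

Decompose h/3: h(a,U,T) = h(a,e,h(h(a,R,U),e,R)),  pair(e,e) = pair(e,e),  h(h(a,a,N),R,N) = h(L,pair(U,e),h(T,a,e)).
Decompose h/3: a = a,  U = e,  T = h(h(a,R,U),e,R).
Delete trivial equation a = a.
Bind U := e; substituting into the 2 remaining equations that mention U gives: T = h(h(a,R,e),e,R),  h(h(a,a,N),R,N) = h(L,pair(e,e),h(T,a,e)).
Bind T := h(h(a,R,e),e,R); substituting into the one remaining equation that mentions T gives: h(h(a,a,N),R,N) = h(L,pair(e,e),h(h(h(a,R,e),e,R),a,e)).
Delete trivial equation pair(e,e) = pair(e,e).
Decompose h/3: h(a,a,N) = L,  R = pair(e,e),  N = h(h(h(a,R,e),e,R),a,e).
Bind L := h(a,a,N); no other remaining equation mentions L.
Bind R := pair(e,e); substituting into the remaining equation gives: N = h(h(h(a,pair(e,e),e),e,pair(e,e)),a,e). Substituting into the earlier binding gives T := h(h(a,pair(e,e),e),e,pair(e,e)).
Bind N := h(h(h(a,pair(e,e),e),e,pair(e,e)),a,e). Substituting into the earlier binding gives L := h(a,a,h(h(h(a,pair(e,e),e),e,pair(e,e)),a,e)).
MGU = { U ↦ e, T ↦ h(h(a,pair(e,e),e),e,pair(e,e)), L ↦ h(a,a,h(h(h(a,pair(e,e),e),e,pair(e,e)),a,e)), R ↦ pair(e,e), N ↦ h(h(h(a,pair(e,e),e),e,pair(e,e)),a,e) }, so N ↦ h(h(h(a,pair(e,e),e),e,pair(e,e)),a,e).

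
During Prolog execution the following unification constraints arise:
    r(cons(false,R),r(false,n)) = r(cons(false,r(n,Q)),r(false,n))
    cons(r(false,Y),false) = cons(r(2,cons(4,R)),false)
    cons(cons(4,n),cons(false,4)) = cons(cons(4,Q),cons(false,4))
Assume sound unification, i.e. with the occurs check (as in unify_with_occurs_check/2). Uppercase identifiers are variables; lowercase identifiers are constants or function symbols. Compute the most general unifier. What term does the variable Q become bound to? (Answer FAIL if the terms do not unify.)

FAIL

Decompose r/2: cons(false,R) = cons(false,r(n,Q)),  r(false,n) = r(false,n).
Decompose cons/2: false = false,  R = r(n,Q).
Delete trivial equation false = false.
Bind R := r(n,Q); substituting into the one remaining equation that mentions R gives: cons(r(false,Y),false) = cons(r(2,cons(4,r(n,Q))),false).
Delete trivial equation r(false,n) = r(false,n).
Decompose cons/2: r(false,Y) = r(2,cons(4,r(n,Q))),  false = false.
Decompose r/2: false = 2,  Y = cons(4,r(n,Q)).
Clash: constants false and 2 differ; no unifier exists.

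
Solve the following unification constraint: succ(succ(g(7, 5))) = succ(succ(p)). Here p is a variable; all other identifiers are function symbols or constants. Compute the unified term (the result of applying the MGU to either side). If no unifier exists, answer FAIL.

succ(succ(g(7, 5)))

Decompose succ/1: succ(g(7, 5)) = succ(p).
Decompose succ/1: g(7, 5) = p.
Bind p := g(7, 5).
Applying the MGU to either side gives succ(succ(g(7, 5))).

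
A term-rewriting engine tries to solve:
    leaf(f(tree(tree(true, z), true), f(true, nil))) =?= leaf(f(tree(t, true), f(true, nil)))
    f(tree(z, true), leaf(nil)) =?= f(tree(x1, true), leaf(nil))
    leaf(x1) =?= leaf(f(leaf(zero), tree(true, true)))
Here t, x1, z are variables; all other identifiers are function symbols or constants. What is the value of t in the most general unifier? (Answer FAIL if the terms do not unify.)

tree(true, f(leaf(zero), tree(true, true)))

Decompose leaf/1: f(tree(tree(true, z), true), f(true, nil)) =?= f(tree(t, true), f(true, nil)).
Decompose f/2: tree(tree(true, z), true) =?= tree(t, true),  f(true, nil) =?= f(true, nil).
Decompose tree/2: tree(true, z) =?= t,  true =?= true.
Bind t := tree(true, z); no other remaining equation mentions t.
Delete trivial equation true =?= true.
Delete trivial equation f(true, nil) =?= f(true, nil).
Decompose f/2: tree(z, true) =?= tree(x1, true),  leaf(nil) =?= leaf(nil).
Decompose tree/2: z =?= x1,  true =?= true.
Bind z := x1; no other remaining equation mentions z. Substituting into the earlier binding gives t := tree(true, x1).
Delete trivial equation true =?= true.
Delete trivial equation leaf(nil) =?= leaf(nil).
Decompose leaf/1: x1 =?= f(leaf(zero), tree(true, true)).
Bind x1 := f(leaf(zero), tree(true, true)). Substituting into the earlier bindings gives t := tree(true, f(leaf(zero), tree(true, true))), z := f(leaf(zero), tree(true, true)).
MGU = { t -> tree(true, f(leaf(zero), tree(true, true))), z -> f(leaf(zero), tree(true, true)), x1 -> f(leaf(zero), tree(true, true)) }, so t -> tree(true, f(leaf(zero), tree(true, true))).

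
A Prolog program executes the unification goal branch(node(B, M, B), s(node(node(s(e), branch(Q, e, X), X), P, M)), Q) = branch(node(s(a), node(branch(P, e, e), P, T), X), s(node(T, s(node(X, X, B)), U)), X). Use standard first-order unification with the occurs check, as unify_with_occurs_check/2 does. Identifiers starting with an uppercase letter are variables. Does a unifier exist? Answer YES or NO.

YES

Decompose branch/3: node(B, M, B) = node(s(a), node(branch(P, e, e), P, T), X),  s(node(node(s(e), branch(Q, e, X), X), P, M)) = s(node(T, s(node(X, X, B)), U)),  Q = X.
Decompose node/3: B = s(a),  M = node(branch(P, e, e), P, T),  B = X.
Bind B := s(a); substituting into the 2 remaining equations that mention B gives: s(a) = X,  s(node(node(s(e), branch(Q, e, X), X), P, M)) = s(node(T, s(node(X, X, s(a))), U)).
Bind M := node(branch(P, e, e), P, T); substituting into the one remaining equation that mentions M gives: s(node(node(s(e), branch(Q, e, X), X), P, node(branch(P, e, e), P, T))) = s(node(T, s(node(X, X, s(a))), U)).
Bind X := s(a); substituting into the remaining equations gives: s(node(node(s(e), branch(Q, e, s(a)), s(a)), P, node(branch(P, e, e), P, T))) = s(node(T, s(node(s(a), s(a), s(a))), U)),  Q = s(a).
Decompose s/1: node(node(s(e), branch(Q, e, s(a)), s(a)), P, node(branch(P, e, e), P, T)) = node(T, s(node(s(a), s(a), s(a))), U).
Decompose node/3: node(s(e), branch(Q, e, s(a)), s(a)) = T,  P = s(node(s(a), s(a), s(a))),  node(branch(P, e, e), P, T) = U.
Bind T := node(s(e), branch(Q, e, s(a)), s(a)); substituting into the one remaining equation that mentions T gives: node(branch(P, e, e), P, node(s(e), branch(Q, e, s(a)), s(a))) = U. Substituting into the earlier binding gives M := node(branch(P, e, e), P, node(s(e), branch(Q, e, s(a)), s(a))).
Bind P := s(node(s(a), s(a), s(a))); substituting into the one remaining equation that mentions P gives: node(branch(s(node(s(a), s(a), s(a))), e, e), s(node(s(a), s(a), s(a))), node(s(e), branch(Q, e, s(a)), s(a))) = U. Substituting into the earlier binding gives M := node(branch(s(node(s(a), s(a), s(a))), e, e), s(node(s(a), s(a), s(a))), node(s(e), branch(Q, e, s(a)), s(a))).
Bind U := node(branch(s(node(s(a), s(a), s(a))), e, e), s(node(s(a), s(a), s(a))), node(s(e), branch(Q, e, s(a)), s(a))); no other remaining equation mentions U.
Bind Q := s(a). Substituting into the earlier bindings gives M := node(branch(s(node(s(a), s(a), s(a))), e, e), s(node(s(a), s(a), s(a))), node(s(e), branch(s(a), e, s(a)), s(a))), T := node(s(e), branch(s(a), e, s(a)), s(a)), U := node(branch(s(node(s(a), s(a), s(a))), e, e), s(node(s(a), s(a), s(a))), node(s(e), branch(s(a), e, s(a)), s(a))).
No equations remain and no clash or occurs-check failure arose, so a unifier exists.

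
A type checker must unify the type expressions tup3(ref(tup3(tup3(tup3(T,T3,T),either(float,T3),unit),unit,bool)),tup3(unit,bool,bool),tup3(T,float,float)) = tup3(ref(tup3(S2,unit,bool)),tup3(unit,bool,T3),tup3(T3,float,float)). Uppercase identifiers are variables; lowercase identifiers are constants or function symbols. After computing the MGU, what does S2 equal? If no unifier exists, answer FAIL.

Decompose tup3/3: ref(tup3(tup3(tup3(T,T3,T),either(float,T3),unit),unit,bool)) = ref(tup3(S2,unit,bool)),  tup3(unit,bool,bool) = tup3(unit,bool,T3),  tup3(T,float,float) = tup3(T3,float,float).
Decompose ref/1: tup3(tup3(tup3(T,T3,T),either(float,T3),unit),unit,bool) = tup3(S2,unit,bool).
Decompose tup3/3: tup3(tup3(T,T3,T),either(float,T3),unit) = S2,  unit = unit,  bool = bool.
Bind S2 := tup3(tup3(T,T3,T),either(float,T3),unit); no other remaining equation mentions S2.
Delete trivial equation unit = unit.
Delete trivial equation bool = bool.
Decompose tup3/3: unit = unit,  bool = bool,  bool = T3.
Delete trivial equation unit = unit.
Delete trivial equation bool = bool.
Bind T3 := bool; substituting into the remaining equation gives: tup3(T,float,float) = tup3(bool,float,float). Substituting into the earlier binding gives S2 := tup3(tup3(T,bool,T),either(float,bool),unit).
Decompose tup3/3: T = bool,  float = float,  float = float.
Bind T := bool; no other remaining equation mentions T. Substituting into the earlier binding gives S2 := tup3(tup3(bool,bool,bool),either(float,bool),unit).
Delete trivial equation float = float.
Delete trivial equation float = float.
MGU = { S2 ↦ tup3(tup3(bool,bool,bool),either(float,bool),unit), T3 ↦ bool, T ↦ bool }, so S2 ↦ tup3(tup3(bool,bool,bool),either(float,bool),unit).

tup3(tup3(bool,bool,bool),either(float,bool),unit)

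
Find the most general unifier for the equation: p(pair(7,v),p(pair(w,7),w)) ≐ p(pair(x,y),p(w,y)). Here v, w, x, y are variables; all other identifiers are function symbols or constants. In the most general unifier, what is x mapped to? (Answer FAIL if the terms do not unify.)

FAIL

Decompose p/2: pair(7,v) ≐ pair(x,y),  p(pair(w,7),w) ≐ p(w,y).
Decompose pair/2: 7 ≐ x,  v ≐ y.
Bind x := 7; no other remaining equation mentions x.
Bind v := y; no other remaining equation mentions v.
Decompose p/2: pair(w,7) ≐ w,  w ≐ y.
Occurs check fails: w occurs in pair(w,7); the equation w ≐ pair(w,7) has no finite solution.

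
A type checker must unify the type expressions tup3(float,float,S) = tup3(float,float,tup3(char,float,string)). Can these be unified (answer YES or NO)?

YES

Decompose tup3/3: float = float,  float = float,  S = tup3(char,float,string).
Delete trivial equation float = float.
Delete trivial equation float = float.
Bind S := tup3(char,float,string).
No equations remain and no clash or occurs-check failure arose, so a unifier exists.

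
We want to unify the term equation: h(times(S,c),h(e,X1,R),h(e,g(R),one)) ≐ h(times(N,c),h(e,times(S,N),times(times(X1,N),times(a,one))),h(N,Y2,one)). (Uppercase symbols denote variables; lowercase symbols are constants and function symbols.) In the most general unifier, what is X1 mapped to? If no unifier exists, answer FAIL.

Decompose h/3: times(S,c) ≐ times(N,c),  h(e,X1,R) ≐ h(e,times(S,N),times(times(X1,N),times(a,one))),  h(e,g(R),one) ≐ h(N,Y2,one).
Decompose times/2: S ≐ N,  c ≐ c.
Bind S := N; substituting into the one remaining equation that mentions S gives: h(e,X1,R) ≐ h(e,times(N,N),times(times(X1,N),times(a,one))).
Delete trivial equation c ≐ c.
Decompose h/3: e ≐ e,  X1 ≐ times(N,N),  R ≐ times(times(X1,N),times(a,one)).
Delete trivial equation e ≐ e.
Bind X1 := times(N,N); substituting into the one remaining equation that mentions X1 gives: R ≐ times(times(times(N,N),N),times(a,one)).
Bind R := times(times(times(N,N),N),times(a,one)); substituting into the remaining equation gives: h(e,g(times(times(times(N,N),N),times(a,one))),one) ≐ h(N,Y2,one).
Decompose h/3: e ≐ N,  g(times(times(times(N,N),N),times(a,one))) ≐ Y2,  one ≐ one.
Bind N := e; substituting into the one remaining equation that mentions N gives: g(times(times(times(e,e),e),times(a,one))) ≐ Y2. Substituting into the earlier bindings gives S := e, X1 := times(e,e), R := times(times(times(e,e),e),times(a,one)).
Bind Y2 := g(times(times(times(e,e),e),times(a,one))); no other remaining equation mentions Y2.
Delete trivial equation one ≐ one.
MGU = { S := e, X1 := times(e,e), R := times(times(times(e,e),e),times(a,one)), N := e, Y2 := g(times(times(times(e,e),e),times(a,one))) }, so X1 := times(e,e).

times(e,e)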